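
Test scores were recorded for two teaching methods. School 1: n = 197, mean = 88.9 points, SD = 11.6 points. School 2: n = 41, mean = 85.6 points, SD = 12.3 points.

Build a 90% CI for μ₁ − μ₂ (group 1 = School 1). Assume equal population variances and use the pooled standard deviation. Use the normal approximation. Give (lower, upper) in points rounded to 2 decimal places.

s_p = √[((n₁−1)s₁² + (n₂−1)s₂²)/(n₁+n₂−2)] = √[(196·11.6² + 40·12.3²)/236] = 11.7216.
SE = 11.7216·√(1/197 + 1/41) = 2.0121.
With z* = 1.645, margin = 1.645 × 2.0121 = 3.3099.
x̄₁ − x̄₂ = 88.9 − 85.6 = 3.3000; interval 3.3000 ± 3.3099 = (-0.01, 6.61).

(-0.01, 6.61)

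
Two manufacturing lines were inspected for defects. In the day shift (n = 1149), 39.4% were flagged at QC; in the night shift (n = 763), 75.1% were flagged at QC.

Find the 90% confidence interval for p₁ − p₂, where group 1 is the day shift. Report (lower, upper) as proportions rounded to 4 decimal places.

(-0.3920, -0.3220)

SE₁ = √(p̂₁(1−p̂₁)/n₁) = √(0.3940·0.6060/1149) = 0.01442; SE₂ = √(0.7510·0.2490/763) = 0.01566.
Independent samples: SE of the difference = √(SE₁² + SE₂²) = √(0.0002079364 + 0.0002452356) = 0.02129.
z* for 90% confidence is 1.645, so the margin of error is 1.645 × 0.02129 = 0.03502.
Point estimate p̂₁ − p̂₂ = 0.3940 − 0.7510 = -0.3570.
-0.3570 ± 0.03502 → (-0.3920, -0.3220).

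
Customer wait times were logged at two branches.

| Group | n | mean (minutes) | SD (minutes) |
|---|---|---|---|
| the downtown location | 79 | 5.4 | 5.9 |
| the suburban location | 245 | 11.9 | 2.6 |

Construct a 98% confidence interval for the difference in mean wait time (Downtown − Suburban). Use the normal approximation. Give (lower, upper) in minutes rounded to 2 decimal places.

(-8.09, -4.91)

Standard errors of each mean: 5.9/√79 = 0.6638 and 2.6/√245 = 0.1661.
SE(x̄₁ − x̄₂) = √(0.6638² + 0.1661²) = 0.6843 for independent samples with unequal variances.
With z* = 2.326, the margin is 2.326 × 0.6843 = 1.5917.
x̄₁ − x̄₂ = 5.4 − 11.9 = -6.5000; the interval is -6.5000 ± 1.5917 = (-8.09, -4.91).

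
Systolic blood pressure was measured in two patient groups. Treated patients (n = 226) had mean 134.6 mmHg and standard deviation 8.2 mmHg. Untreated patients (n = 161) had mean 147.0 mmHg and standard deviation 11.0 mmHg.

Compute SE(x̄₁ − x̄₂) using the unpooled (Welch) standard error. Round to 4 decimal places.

SE₁ = s₁/√n₁ = 8.2/√226 = 0.5455; SE₂ = 11.0/√161 = 0.8669.
Independent samples, unequal variances: SE_diff = √(SE₁² + SE₂²) = √(0.29757025 + 0.75151561) = 1.0242.

1.0242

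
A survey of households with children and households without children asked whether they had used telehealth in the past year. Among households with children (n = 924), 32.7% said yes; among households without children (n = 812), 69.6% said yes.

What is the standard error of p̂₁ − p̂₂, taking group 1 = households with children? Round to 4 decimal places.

Each SE is √(p̂(1−p̂)/n): √(0.3270·0.6730/924) = 0.01543 and √(0.6960·0.3040/812) = 0.01614.
SE(p̂₁ − p̂₂) = √(SE₁² + SE₂²) = √(0.0002380849 + 0.0002604996) = 0.02233, since the two samples are independent.

0.0223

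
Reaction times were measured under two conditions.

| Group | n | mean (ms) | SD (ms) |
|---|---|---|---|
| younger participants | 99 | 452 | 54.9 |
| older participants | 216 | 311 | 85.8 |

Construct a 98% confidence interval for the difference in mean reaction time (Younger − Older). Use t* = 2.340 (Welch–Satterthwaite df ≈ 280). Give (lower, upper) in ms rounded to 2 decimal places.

Per-group SEs: s₁/√n₁ = 54.9/√99 = 5.5177, s₂/√n₂ = 85.8/√216 = 5.8380.
Unpooled SE of the difference: √(30.44501329 + 34.082244) = 8.0329.
Margin of error = t* · SE = 2.340 × 8.0329 = 18.7970.
x̄₁ − x̄₂ = 452 − 311 = 141.0000.
CI: 141.0000 ± 18.7970 = (122.20, 159.80).

(122.20, 159.80)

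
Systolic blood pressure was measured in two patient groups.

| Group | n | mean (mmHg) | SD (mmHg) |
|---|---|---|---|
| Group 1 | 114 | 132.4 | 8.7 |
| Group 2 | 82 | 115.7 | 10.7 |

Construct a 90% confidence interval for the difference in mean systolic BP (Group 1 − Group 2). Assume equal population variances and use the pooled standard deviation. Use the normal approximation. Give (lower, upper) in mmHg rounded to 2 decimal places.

s_p = √[((n₁−1)s₁² + (n₂−1)s₂²)/(n₁+n₂−2)] = √[(113·8.7² + 81·10.7²)/194] = 9.5859.
SE = 9.5859·√(1/114 + 1/82) = 1.3880.
With z* = 1.645, margin = 1.645 × 1.3880 = 2.2833.
x̄₁ − x̄₂ = 132.4 − 115.7 = 16.7000; interval 16.7000 ± 2.2833 = (14.42, 18.98).

(14.42, 18.98)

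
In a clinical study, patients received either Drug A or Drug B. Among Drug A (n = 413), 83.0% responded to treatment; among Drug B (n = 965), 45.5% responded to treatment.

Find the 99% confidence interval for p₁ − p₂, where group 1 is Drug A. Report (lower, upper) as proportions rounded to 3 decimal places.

(0.312, 0.438)

Each SE is √(p̂(1−p̂)/n): √(0.8300·0.1700/413) = 0.01848 and √(0.4550·0.5450/965) = 0.01603.
SE(p̂₁ − p̂₂) = √(SE₁² + SE₂²) = √(0.0003415104 + 0.0002569609) = 0.02446, since the two samples are independent.
At 99% confidence z* = 2.576; margin = 2.576 × 0.02446 = 0.06301.
The difference is 0.8300 − 0.4550 = 0.3750, so the interval is 0.3750 ± 0.06301 = (0.312, 0.438).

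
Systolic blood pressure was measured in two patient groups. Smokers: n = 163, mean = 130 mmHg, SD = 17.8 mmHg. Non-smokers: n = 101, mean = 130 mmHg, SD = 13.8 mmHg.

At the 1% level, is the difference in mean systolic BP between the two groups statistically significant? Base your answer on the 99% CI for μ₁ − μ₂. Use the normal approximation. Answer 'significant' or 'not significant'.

Standard errors of each mean: 17.8/√163 = 1.3942 and 13.8/√101 = 1.3732.
SE(x̄₁ − x̄₂) = √(1.3942² + 1.3732²) = 1.9569 for independent samples with unequal variances.
With z* = 2.576, the margin is 2.576 × 1.9569 = 5.0410.
x̄₁ − x̄₂ = 130 − 130 = 0.0000; the interval is 0.0000 ± 5.0410 = (-5.0410, 5.0410).
The interval (-5.0410, 5.0410) contains 0, so the difference is not significant.

not significant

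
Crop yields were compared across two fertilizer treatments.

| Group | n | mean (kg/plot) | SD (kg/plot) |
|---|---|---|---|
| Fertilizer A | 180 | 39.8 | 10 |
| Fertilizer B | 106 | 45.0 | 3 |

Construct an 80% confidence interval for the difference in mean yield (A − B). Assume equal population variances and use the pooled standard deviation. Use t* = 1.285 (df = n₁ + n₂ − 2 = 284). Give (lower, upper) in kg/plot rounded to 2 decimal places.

(-6.48, -3.92)

s_p = √[((n₁−1)s₁² + (n₂−1)s₂²)/(n₁+n₂−2)] = √[(179·10² + 105·3²)/284] = 8.1459.
SE = 8.1459·√(1/180 + 1/106) = 0.9973.
With t* = 1.285, margin = 1.285 × 0.9973 = 1.2815.
x̄₁ − x̄₂ = 39.8 − 45.0 = -5.2000; interval -5.2000 ± 1.2815 = (-6.48, -3.92).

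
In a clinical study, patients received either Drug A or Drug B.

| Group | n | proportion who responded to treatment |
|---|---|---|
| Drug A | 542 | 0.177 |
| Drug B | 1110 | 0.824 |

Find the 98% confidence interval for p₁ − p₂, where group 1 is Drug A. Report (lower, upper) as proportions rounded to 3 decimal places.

The two standard errors are √(0.1770×0.8230/542) = 0.01639 and √(0.8240×0.1760/1110) = 0.01143.
Because the samples are independent, SE_diff = √(0.01639² + 0.01143²) = 0.01998.
Using z* = 2.326 for 98%, ME = 2.326 × 0.01998 = 0.04647.
p̂₁ − p̂₂ = -0.6470; interval -0.6470 ± 0.04647 gives (-0.693, -0.601).

(-0.693, -0.601)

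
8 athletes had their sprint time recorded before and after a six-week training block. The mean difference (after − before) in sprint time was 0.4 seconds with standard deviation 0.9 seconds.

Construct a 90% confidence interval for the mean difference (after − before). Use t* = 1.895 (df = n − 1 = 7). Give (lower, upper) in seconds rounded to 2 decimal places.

Paired design: SE = s_d/√n = 0.9/√8 = 0.3182.
t* = 1.895; margin of error = 1.895 × 0.3182 = 0.6030.
0.4 ± 0.6030 → (-0.20, 1.00).

(-0.20, 1.00)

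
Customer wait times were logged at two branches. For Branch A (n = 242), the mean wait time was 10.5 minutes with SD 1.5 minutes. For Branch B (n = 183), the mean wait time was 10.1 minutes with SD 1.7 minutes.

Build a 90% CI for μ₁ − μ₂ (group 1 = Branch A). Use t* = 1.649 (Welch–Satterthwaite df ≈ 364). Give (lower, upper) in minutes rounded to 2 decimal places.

Standard errors of each mean: 1.5/√242 = 0.0964 and 1.7/√183 = 0.1257.
SE(x̄₁ − x̄₂) = √(0.0964² + 0.1257²) = 0.1584 for independent samples with unequal variances.
With t* = 1.649, the margin is 1.649 × 0.1584 = 0.2612.
x̄₁ − x̄₂ = 10.5 − 10.1 = 0.4000; the interval is 0.4000 ± 0.2612 = (0.14, 0.66).

(0.14, 0.66)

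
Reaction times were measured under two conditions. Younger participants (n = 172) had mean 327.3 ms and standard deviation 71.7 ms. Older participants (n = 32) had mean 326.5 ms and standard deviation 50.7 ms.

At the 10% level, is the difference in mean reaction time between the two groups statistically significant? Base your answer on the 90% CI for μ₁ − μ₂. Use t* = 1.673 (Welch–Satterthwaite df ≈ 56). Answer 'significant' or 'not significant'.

Standard errors of each mean: 71.7/√172 = 5.4671 and 50.7/√32 = 8.9626.
SE(x̄₁ − x̄₂) = √(5.4671² + 8.9626²) = 10.4984 for independent samples with unequal variances.
With t* = 1.673, the margin is 1.673 × 10.4984 = 17.5638.
x̄₁ − x̄₂ = 327.3 − 326.5 = 0.8000; the interval is 0.8000 ± 17.5638 = (-16.7638, 18.3638).
The interval (-16.7638, 18.3638) contains 0, so the difference is not significant.

not significant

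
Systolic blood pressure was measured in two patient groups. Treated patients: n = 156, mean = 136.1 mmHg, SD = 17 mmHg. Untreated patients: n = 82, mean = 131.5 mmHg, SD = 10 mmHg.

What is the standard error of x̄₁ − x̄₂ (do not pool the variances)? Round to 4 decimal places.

SE₁ = s₁/√n₁ = 17/√156 = 1.3611; SE₂ = 10/√82 = 1.1043.
Independent samples, unequal variances: SE_diff = √(SE₁² + SE₂²) = √(1.85259321 + 1.21947849) = 1.7527.

1.7527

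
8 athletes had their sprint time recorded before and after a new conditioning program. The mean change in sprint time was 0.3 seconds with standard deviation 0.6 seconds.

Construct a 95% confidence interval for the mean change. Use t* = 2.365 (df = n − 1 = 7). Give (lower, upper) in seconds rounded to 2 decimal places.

(-0.20, 0.80)

This is a matched-pairs design, so SE = s_d/√n = 0.6/√8 = 0.2121.
Margin = 2.365 × 0.2121 = 0.5016; the interval is 0.3 ± 0.5016 = (-0.20, 0.80).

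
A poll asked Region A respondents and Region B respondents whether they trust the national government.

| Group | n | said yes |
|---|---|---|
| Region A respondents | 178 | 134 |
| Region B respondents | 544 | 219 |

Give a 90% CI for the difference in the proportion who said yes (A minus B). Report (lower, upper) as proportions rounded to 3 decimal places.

(0.287, 0.414)

Sample proportions: 134/178 = 0.7528, 219/544 = 0.4026.
Each SE is √(p̂(1−p̂)/n): √(0.7528·0.2472/178) = 0.03233 and √(0.4026·0.5974/544) = 0.02103.
SE(p̂₁ − p̂₂) = √(SE₁² + SE₂²) = √(0.0010452289 + 0.0004422609) = 0.03857, since the two samples are independent.
At 90% confidence z* = 1.645; margin = 1.645 × 0.03857 = 0.06345.
The difference is 0.7528 − 0.4026 = 0.3502, so the interval is 0.3502 ± 0.06345 = (0.287, 0.414).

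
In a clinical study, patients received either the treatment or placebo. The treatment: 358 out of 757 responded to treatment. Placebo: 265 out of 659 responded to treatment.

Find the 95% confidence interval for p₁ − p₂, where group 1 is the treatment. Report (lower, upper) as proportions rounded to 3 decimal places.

First, p̂₁ = 358/757 = 0.4729; p̂₂ = 265/659 = 0.4021.
The two standard errors are √(0.4729×0.5271/757) = 0.01815 and √(0.4021×0.5979/659) = 0.01910.
Because the samples are independent, SE_diff = √(0.01815² + 0.01910²) = 0.02635.
Using z* = 1.960 for 95%, ME = 1.960 × 0.02635 = 0.05165.
p̂₁ − p̂₂ = 0.0708; interval 0.0708 ± 0.05165 gives (0.019, 0.122).

(0.019, 0.122)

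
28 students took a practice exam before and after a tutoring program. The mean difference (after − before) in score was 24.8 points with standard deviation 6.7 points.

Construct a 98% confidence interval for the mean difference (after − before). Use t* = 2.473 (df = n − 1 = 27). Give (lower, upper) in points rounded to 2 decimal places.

Paired design: SE = s_d/√n = 6.7/√28 = 1.2662.
t* = 2.473; margin of error = 2.473 × 1.2662 = 3.1313.
24.8 ± 3.1313 → (21.67, 27.93).

(21.67, 27.93)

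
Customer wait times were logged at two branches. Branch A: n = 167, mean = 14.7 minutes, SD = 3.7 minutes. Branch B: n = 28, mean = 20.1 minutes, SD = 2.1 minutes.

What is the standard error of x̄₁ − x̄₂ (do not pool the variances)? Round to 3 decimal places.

Per-group SEs: s₁/√n₁ = 3.7/√167 = 0.2863, s₂/√n₂ = 2.1/√28 = 0.3969.
Unpooled SE of the difference: √(0.08196769 + 0.15752961) = 0.4894.

0.489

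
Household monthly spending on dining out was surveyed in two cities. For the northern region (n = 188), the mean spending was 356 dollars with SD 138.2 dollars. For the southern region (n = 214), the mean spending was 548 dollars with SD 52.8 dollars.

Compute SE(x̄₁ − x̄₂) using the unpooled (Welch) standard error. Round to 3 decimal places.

Per-group SEs: s₁/√n₁ = 138.2/√188 = 10.0793, s₂/√n₂ = 52.8/√214 = 3.6093.
Unpooled SE of the difference: √(101.59228849 + 13.02704649) = 10.7060.

10.706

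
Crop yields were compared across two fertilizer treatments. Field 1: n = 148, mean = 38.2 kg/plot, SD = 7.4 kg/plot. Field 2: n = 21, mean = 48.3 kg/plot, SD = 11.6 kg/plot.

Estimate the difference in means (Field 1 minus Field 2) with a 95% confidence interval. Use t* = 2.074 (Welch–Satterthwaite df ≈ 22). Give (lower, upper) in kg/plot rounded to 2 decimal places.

SE₁ = s₁/√n₁ = 7.4/√148 = 0.6083; SE₂ = 11.6/√21 = 2.5313.
Independent samples, unequal variances: SE_diff = √(SE₁² + SE₂²) = √(0.37002889 + 6.40747969) = 2.6034.
t* = 2.074, so margin of error = 2.074 × 2.6034 = 5.3995.
Difference in means = 38.2 − 48.3 = -10.1000.
-10.1000 ± 5.3995 → (-15.50, -4.70).

(-15.50, -4.70)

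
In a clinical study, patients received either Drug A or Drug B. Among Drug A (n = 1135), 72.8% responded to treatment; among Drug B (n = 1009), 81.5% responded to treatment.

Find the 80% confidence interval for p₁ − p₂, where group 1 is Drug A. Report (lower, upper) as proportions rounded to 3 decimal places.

(-0.110, -0.064)

Each SE is √(p̂(1−p̂)/n): √(0.7280·0.2720/1135) = 0.01321 and √(0.8150·0.1850/1009) = 0.01222.
SE(p̂₁ − p̂₂) = √(SE₁² + SE₂²) = √(0.0001745041 + 0.0001493284) = 0.01800, since the two samples are independent.
At 80% confidence z* = 1.282; margin = 1.282 × 0.01800 = 0.02308.
The difference is 0.7280 − 0.8150 = -0.0870, so the interval is -0.0870 ± 0.02308 = (-0.110, -0.064).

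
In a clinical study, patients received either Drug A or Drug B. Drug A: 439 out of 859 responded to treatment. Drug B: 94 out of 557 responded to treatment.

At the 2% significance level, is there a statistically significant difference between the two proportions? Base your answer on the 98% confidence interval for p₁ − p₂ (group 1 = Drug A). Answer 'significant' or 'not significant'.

p̂₁ = 439/859 = 0.5111 and p̂₂ = 94/557 = 0.1688.
SE₁ = √(p̂₁(1−p̂₁)/n₁) = √(0.5111·0.4889/859) = 0.01706; SE₂ = √(0.1688·0.8312/557) = 0.01587.
Independent samples: SE of the difference = √(SE₁² + SE₂²) = √(0.0002910436 + 0.0002518569) = 0.02330.
z* for 98% confidence is 2.326, so the margin of error is 2.326 × 0.02330 = 0.05420.
Point estimate p̂₁ − p̂₂ = 0.5111 − 0.1688 = 0.3423.
0.3423 ± 0.05420 → (0.28810, 0.39650).
The interval (0.28810, 0.39650) does not contain 0, so the difference is significant.

significant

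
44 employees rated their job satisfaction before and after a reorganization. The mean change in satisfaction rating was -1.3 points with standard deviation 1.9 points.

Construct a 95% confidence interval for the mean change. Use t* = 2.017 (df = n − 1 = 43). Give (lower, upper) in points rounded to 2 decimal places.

Paired design: SE = s_d/√n = 1.9/√44 = 0.2864.
t* = 2.017; margin of error = 2.017 × 0.2864 = 0.5777.
-1.3 ± 0.5777 → (-1.88, -0.72).

(-1.88, -0.72)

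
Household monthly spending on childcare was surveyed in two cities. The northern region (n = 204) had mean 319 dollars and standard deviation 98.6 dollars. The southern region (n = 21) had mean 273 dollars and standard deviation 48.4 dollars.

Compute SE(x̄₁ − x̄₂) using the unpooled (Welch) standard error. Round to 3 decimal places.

12.618

SE₁ = s₁/√n₁ = 98.6/√204 = 6.9034; SE₂ = 48.4/√21 = 10.5617.
Independent samples, unequal variances: SE_diff = √(SE₁² + SE₂²) = √(47.65693156 + 111.54950689) = 12.6177.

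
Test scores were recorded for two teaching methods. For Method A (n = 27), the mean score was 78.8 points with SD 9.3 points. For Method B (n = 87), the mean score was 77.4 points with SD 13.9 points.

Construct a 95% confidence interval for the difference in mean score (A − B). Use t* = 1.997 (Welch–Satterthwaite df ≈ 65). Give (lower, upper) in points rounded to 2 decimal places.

Standard errors of each mean: 9.3/√27 = 1.7898 and 13.9/√87 = 1.4902.
SE(x̄₁ − x̄₂) = √(1.7898² + 1.4902²) = 2.3290 for independent samples with unequal variances.
With t* = 1.997, the margin is 1.997 × 2.3290 = 4.6510.
x̄₁ − x̄₂ = 78.8 − 77.4 = 1.4000; the interval is 1.4000 ± 4.6510 = (-3.25, 6.05).

(-3.25, 6.05)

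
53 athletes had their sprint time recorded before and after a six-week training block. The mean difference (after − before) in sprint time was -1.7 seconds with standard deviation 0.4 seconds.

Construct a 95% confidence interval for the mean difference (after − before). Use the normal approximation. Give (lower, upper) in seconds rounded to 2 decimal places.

(-1.81, -1.59)

Paired design: SE = s_d/√n = 0.4/√53 = 0.0549.
z* = 1.960; margin of error = 1.960 × 0.0549 = 0.1076.
-1.7 ± 0.1076 → (-1.81, -1.59).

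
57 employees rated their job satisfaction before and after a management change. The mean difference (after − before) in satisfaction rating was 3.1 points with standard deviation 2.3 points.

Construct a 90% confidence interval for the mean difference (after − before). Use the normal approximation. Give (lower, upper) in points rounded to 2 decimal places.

Paired design: SE = s_d/√n = 2.3/√57 = 0.3046.
z* = 1.645; margin of error = 1.645 × 0.3046 = 0.5011.
3.1 ± 0.5011 → (2.60, 3.60).

(2.60, 3.60)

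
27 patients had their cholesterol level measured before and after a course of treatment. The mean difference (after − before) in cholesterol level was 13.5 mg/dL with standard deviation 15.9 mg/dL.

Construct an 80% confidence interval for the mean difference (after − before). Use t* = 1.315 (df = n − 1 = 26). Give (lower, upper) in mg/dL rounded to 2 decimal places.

This is a matched-pairs design, so SE = s_d/√n = 15.9/√27 = 3.0600.
Margin = 1.315 × 3.0600 = 4.0239; the interval is 13.5 ± 4.0239 = (9.48, 17.52).

(9.48, 17.52)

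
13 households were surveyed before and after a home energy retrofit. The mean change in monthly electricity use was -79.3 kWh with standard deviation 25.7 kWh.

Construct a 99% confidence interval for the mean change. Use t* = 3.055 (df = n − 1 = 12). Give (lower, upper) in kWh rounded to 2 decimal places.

(-101.08, -57.52)

This is a matched-pairs design, so SE = s_d/√n = 25.7/√13 = 7.1279.
Margin = 3.055 × 7.1279 = 21.7757; the interval is -79.3 ± 21.7757 = (-101.08, -57.52).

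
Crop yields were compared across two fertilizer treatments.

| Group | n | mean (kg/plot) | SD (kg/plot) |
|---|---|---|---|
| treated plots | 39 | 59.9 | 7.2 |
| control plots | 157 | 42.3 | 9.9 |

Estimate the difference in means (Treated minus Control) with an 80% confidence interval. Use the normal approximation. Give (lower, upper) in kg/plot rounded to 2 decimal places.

Per-group SEs: s₁/√n₁ = 7.2/√39 = 1.1529, s₂/√n₂ = 9.9/√157 = 0.7901.
Unpooled SE of the difference: √(1.32917841 + 0.62425801) = 1.3977.
Margin of error = z* · SE = 1.282 × 1.3977 = 1.7919.
x̄₁ − x̄₂ = 59.9 − 42.3 = 17.6000.
CI: 17.6000 ± 1.7919 = (15.81, 19.39).

(15.81, 19.39)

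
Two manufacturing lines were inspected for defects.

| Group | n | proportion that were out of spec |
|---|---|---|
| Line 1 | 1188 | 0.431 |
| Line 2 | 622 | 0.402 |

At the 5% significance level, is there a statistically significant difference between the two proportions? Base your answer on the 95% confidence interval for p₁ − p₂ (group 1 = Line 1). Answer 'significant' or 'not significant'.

SE₁ = √(p̂₁(1−p̂₁)/n₁) = √(0.4310·0.5690/1188) = 0.01437; SE₂ = √(0.4020·0.5980/622) = 0.01966.
Independent samples: SE of the difference = √(SE₁² + SE₂²) = √(0.0002064969 + 0.0003865156) = 0.02435.
z* for 95% confidence is 1.960, so the margin of error is 1.960 × 0.02435 = 0.04773.
Point estimate p̂₁ − p̂₂ = 0.4310 − 0.4020 = 0.0290.
0.0290 ± 0.04773 → (-0.01873, 0.07673).
The interval (-0.01873, 0.07673) contains 0, so the difference is not significant.

not significant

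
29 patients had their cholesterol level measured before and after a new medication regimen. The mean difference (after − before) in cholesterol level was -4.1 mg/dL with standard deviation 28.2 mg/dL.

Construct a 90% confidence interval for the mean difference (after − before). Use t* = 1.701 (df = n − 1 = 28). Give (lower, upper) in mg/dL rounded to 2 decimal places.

(-13.01, 4.81)

This is a matched-pairs design, so SE = s_d/√n = 28.2/√29 = 5.2366.
Margin = 1.701 × 5.2366 = 8.9075; the interval is -4.1 ± 8.9075 = (-13.01, 4.81).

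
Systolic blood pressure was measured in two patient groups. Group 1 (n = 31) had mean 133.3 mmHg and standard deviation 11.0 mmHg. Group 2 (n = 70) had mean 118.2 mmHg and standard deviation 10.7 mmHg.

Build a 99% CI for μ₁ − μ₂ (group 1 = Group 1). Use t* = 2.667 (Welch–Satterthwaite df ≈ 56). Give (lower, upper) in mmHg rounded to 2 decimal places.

SE₁ = s₁/√n₁ = 11.0/√31 = 1.9757; SE₂ = 10.7/√70 = 1.2789.
Independent samples, unequal variances: SE_diff = √(SE₁² + SE₂²) = √(3.90339049 + 1.63558521) = 2.3535.
t* = 2.667, so margin of error = 2.667 × 2.3535 = 6.2768.
Difference in means = 133.3 − 118.2 = 15.1000.
15.1000 ± 6.2768 → (8.82, 21.38).

(8.82, 21.38)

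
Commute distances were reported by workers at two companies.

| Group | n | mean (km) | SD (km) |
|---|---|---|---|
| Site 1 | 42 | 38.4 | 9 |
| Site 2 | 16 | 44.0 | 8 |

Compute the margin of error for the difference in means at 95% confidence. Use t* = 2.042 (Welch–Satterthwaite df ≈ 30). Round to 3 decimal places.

SE₁ = s₁/√n₁ = 9/√42 = 1.3887; SE₂ = 8/√16 = 2.0000.
Independent samples, unequal variances: SE_diff = √(SE₁² + SE₂²) = √(1.92848769 + 4.0) = 2.4348.
t* = 2.042, so margin of error = 2.042 × 2.4348 = 4.9719.

4.972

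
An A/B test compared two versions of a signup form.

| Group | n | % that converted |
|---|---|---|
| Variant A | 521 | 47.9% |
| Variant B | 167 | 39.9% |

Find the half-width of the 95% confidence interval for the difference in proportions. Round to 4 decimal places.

0.0858

The two standard errors are √(0.4790×0.5210/521) = 0.02189 and √(0.3990×0.6010/167) = 0.03789.
Because the samples are independent, SE_diff = √(0.02189² + 0.03789²) = 0.04376.
Using z* = 1.960 for 95%, ME = 1.960 × 0.04376 = 0.08577.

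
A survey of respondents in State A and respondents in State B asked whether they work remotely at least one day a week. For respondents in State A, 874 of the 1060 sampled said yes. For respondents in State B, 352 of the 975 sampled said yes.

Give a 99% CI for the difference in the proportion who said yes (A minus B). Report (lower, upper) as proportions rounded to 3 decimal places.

p̂₁ = 874/1060 = 0.8245 and p̂₂ = 352/975 = 0.3610.
SE₁ = √(p̂₁(1−p̂₁)/n₁) = √(0.8245·0.1755/1060) = 0.01168; SE₂ = √(0.3610·0.6390/975) = 0.01538.
Independent samples: SE of the difference = √(SE₁² + SE₂²) = √(0.0001364224 + 0.0002365444) = 0.01931.
z* for 99% confidence is 2.576, so the margin of error is 2.576 × 0.01931 = 0.04974.
Point estimate p̂₁ − p̂₂ = 0.8245 − 0.3610 = 0.4635.
0.4635 ± 0.04974 → (0.414, 0.513).

(0.414, 0.513)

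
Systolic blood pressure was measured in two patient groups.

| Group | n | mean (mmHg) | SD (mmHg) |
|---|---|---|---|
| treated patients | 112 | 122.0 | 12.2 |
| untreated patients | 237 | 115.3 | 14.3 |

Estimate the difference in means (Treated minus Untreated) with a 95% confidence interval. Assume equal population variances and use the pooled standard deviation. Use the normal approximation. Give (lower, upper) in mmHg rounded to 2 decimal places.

s_p = √[((n₁−1)s₁² + (n₂−1)s₂²)/(n₁+n₂−2)] = √[(111·12.2² + 236·14.3²)/347] = 13.6634.
SE = 13.6634·√(1/112 + 1/237) = 1.5667.
With z* = 1.960, margin = 1.960 × 1.5667 = 3.0707.
x̄₁ − x̄₂ = 122.0 − 115.3 = 6.7000; interval 6.7000 ± 3.0707 = (3.63, 9.77).

(3.63, 9.77)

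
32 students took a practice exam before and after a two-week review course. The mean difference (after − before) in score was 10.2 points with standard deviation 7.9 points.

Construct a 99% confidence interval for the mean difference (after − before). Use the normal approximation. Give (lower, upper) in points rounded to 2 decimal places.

(6.60, 13.80)

Paired design: SE = s_d/√n = 7.9/√32 = 1.3965.
z* = 2.576; margin of error = 2.576 × 1.3965 = 3.5974.
10.2 ± 3.5974 → (6.60, 13.80).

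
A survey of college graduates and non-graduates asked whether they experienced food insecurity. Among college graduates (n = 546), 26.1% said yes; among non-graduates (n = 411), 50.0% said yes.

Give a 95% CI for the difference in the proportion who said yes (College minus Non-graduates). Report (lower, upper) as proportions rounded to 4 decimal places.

SE₁ = √(p̂₁(1−p̂₁)/n₁) = √(0.2610·0.7390/546) = 0.01880; SE₂ = √(0.5000·0.5000/411) = 0.02466.
Independent samples: SE of the difference = √(SE₁² + SE₂²) = √(0.00035344 + 0.0006081156) = 0.03101.
z* for 95% confidence is 1.960, so the margin of error is 1.960 × 0.03101 = 0.06078.
Point estimate p̂₁ − p̂₂ = 0.2610 − 0.5000 = -0.2390.
-0.2390 ± 0.06078 → (-0.2998, -0.1782).

(-0.2998, -0.1782)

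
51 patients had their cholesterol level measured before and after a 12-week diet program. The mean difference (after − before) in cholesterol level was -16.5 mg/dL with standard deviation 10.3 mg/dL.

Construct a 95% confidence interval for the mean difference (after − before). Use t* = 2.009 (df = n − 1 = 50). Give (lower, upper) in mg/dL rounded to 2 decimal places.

Paired design: SE = s_d/√n = 10.3/√51 = 1.4423.
t* = 2.009; margin of error = 2.009 × 1.4423 = 2.8976.
-16.5 ± 2.8976 → (-19.40, -13.60).

(-19.40, -13.60)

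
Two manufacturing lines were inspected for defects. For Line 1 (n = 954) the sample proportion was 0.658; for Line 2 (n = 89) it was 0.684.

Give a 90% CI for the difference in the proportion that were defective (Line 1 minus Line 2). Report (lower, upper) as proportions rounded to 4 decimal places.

(-0.1109, 0.0589)

The two standard errors are √(0.6580×0.3420/954) = 0.01536 and √(0.6840×0.3160/89) = 0.04928.
Because the samples are independent, SE_diff = √(0.01536² + 0.04928²) = 0.05162.
Using z* = 1.645 for 90%, ME = 1.645 × 0.05162 = 0.08491.
p̂₁ − p̂₂ = -0.0260; interval -0.0260 ± 0.08491 gives (-0.1109, 0.0589).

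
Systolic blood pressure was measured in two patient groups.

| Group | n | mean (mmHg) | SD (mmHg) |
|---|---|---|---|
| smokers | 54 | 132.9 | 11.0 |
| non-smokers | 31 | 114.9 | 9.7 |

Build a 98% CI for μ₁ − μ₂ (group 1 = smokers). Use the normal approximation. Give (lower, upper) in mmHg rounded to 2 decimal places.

(12.66, 23.34)

Standard errors of each mean: 11.0/√54 = 1.4969 and 9.7/√31 = 1.7422.
SE(x̄₁ − x̄₂) = √(1.4969² + 1.7422²) = 2.2969 for independent samples with unequal variances.
With z* = 2.326, the margin is 2.326 × 2.2969 = 5.3426.
x̄₁ − x̄₂ = 132.9 − 114.9 = 18.0000; the interval is 18.0000 ± 5.3426 = (12.66, 23.34).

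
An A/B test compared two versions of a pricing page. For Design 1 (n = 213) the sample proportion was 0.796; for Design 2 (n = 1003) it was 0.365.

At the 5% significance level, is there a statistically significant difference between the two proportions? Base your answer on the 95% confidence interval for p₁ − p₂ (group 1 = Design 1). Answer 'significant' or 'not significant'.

significant

SE₁ = √(p̂₁(1−p̂₁)/n₁) = √(0.7960·0.2040/213) = 0.02761; SE₂ = √(0.3650·0.6350/1003) = 0.01520.
Independent samples: SE of the difference = √(SE₁² + SE₂²) = √(0.0007623121 + 0.00023104) = 0.03152.
z* for 95% confidence is 1.960, so the margin of error is 1.960 × 0.03152 = 0.06178.
Point estimate p̂₁ − p̂₂ = 0.7960 − 0.3650 = 0.4310.
0.4310 ± 0.06178 → (0.36922, 0.49278).
The interval (0.36922, 0.49278) does not contain 0, so the difference is significant.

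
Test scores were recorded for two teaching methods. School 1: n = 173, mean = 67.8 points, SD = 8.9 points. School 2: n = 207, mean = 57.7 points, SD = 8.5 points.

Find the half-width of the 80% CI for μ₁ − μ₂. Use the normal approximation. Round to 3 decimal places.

1.152

SE₁ = s₁/√n₁ = 8.9/√173 = 0.6767; SE₂ = 8.5/√207 = 0.5908.
Independent samples, unequal variances: SE_diff = √(SE₁² + SE₂²) = √(0.45792289 + 0.34904464) = 0.8983.
z* = 1.282, so margin of error = 1.282 × 0.8983 = 1.1516.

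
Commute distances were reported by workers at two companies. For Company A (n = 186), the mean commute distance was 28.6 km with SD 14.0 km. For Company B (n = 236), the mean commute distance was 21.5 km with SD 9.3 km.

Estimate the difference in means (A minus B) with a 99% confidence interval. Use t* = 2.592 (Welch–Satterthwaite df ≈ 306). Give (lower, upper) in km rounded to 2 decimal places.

Standard errors of each mean: 14.0/√186 = 1.0265 and 9.3/√236 = 0.6054.
SE(x̄₁ − x̄₂) = √(1.0265² + 0.6054²) = 1.1917 for independent samples with unequal variances.
With t* = 2.592, the margin is 2.592 × 1.1917 = 3.0889.
x̄₁ − x̄₂ = 28.6 − 21.5 = 7.1000; the interval is 7.1000 ± 3.0889 = (4.01, 10.19).

(4.01, 10.19)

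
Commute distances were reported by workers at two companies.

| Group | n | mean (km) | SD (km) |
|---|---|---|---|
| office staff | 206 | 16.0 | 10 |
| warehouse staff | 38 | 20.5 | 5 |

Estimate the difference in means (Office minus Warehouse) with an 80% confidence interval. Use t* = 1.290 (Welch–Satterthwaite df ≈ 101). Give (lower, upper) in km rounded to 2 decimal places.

SE₁ = s₁/√n₁ = 10/√206 = 0.6967; SE₂ = 5/√38 = 0.8111.
Independent samples, unequal variances: SE_diff = √(SE₁² + SE₂²) = √(0.48539089 + 0.65788321) = 1.0692.
t* = 1.290, so margin of error = 1.290 × 1.0692 = 1.3793.
Difference in means = 16.0 − 20.5 = -4.5000.
-4.5000 ± 1.3793 → (-5.88, -3.12).

(-5.88, -3.12)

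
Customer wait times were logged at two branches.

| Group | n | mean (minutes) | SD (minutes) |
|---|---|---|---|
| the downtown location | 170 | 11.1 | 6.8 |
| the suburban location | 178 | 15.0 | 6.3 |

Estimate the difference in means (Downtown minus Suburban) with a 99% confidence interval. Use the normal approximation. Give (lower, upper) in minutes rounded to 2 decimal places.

(-5.71, -2.09)

SE₁ = s₁/√n₁ = 6.8/√170 = 0.5215; SE₂ = 6.3/√178 = 0.4722.
Independent samples, unequal variances: SE_diff = √(SE₁² + SE₂²) = √(0.27196225 + 0.22297284) = 0.7035.
z* = 2.576, so margin of error = 2.576 × 0.7035 = 1.8122.
Difference in means = 11.1 − 15.0 = -3.9000.
-3.9000 ± 1.8122 → (-5.71, -2.09).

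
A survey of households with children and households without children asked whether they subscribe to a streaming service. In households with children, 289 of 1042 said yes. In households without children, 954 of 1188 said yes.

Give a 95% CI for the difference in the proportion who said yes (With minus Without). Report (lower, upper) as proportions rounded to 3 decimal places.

Sample proportions: 289/1042 = 0.2774, 954/1188 = 0.8030.
Each SE is √(p̂(1−p̂)/n): √(0.2774·0.7226/1042) = 0.01387 and √(0.8030·0.1970/1188) = 0.01154.
SE(p̂₁ − p̂₂) = √(SE₁² + SE₂²) = √(0.0001923769 + 0.0001331716) = 0.01804, since the two samples are independent.
At 95% confidence z* = 1.960; margin = 1.960 × 0.01804 = 0.03536.
The difference is 0.2774 − 0.8030 = -0.5256, so the interval is -0.5256 ± 0.03536 = (-0.561, -0.490).

(-0.561, -0.490)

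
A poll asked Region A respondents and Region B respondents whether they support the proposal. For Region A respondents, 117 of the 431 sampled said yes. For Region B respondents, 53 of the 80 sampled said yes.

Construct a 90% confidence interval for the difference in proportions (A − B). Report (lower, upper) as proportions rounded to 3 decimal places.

p̂₁ = 117/431 = 0.2715 and p̂₂ = 53/80 = 0.6625.
SE₁ = √(p̂₁(1−p̂₁)/n₁) = √(0.2715·0.7285/431) = 0.02142; SE₂ = √(0.6625·0.3375/80) = 0.05287.
Independent samples: SE of the difference = √(SE₁² + SE₂²) = √(0.0004588164 + 0.0027952369) = 0.05704.
z* for 90% confidence is 1.645, so the margin of error is 1.645 × 0.05704 = 0.09383.
Point estimate p̂₁ − p̂₂ = 0.2715 − 0.6625 = -0.3910.
-0.3910 ± 0.09383 → (-0.485, -0.297).

(-0.485, -0.297)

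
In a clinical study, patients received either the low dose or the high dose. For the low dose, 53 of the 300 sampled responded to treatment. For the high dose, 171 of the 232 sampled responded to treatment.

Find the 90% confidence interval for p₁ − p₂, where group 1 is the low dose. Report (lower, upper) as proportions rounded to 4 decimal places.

(-0.6202, -0.5006)

Sample proportions: 53/300 = 0.1767, 171/232 = 0.7371.
Each SE is √(p̂(1−p̂)/n): √(0.1767·0.8233/300) = 0.02202 and √(0.7371·0.2629/232) = 0.02890.
SE(p̂₁ − p̂₂) = √(SE₁² + SE₂²) = √(0.0004848804 + 0.00083521) = 0.03633, since the two samples are independent.
At 90% confidence z* = 1.645; margin = 1.645 × 0.03633 = 0.05976.
The difference is 0.1767 − 0.7371 = -0.5604, so the interval is -0.5604 ± 0.05976 = (-0.6202, -0.5006).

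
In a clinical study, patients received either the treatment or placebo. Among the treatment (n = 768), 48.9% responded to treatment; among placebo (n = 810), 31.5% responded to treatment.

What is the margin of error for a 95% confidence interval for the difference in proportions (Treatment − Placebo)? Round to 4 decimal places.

0.0477

SE₁ = √(p̂₁(1−p̂₁)/n₁) = √(0.4890·0.5110/768) = 0.01804; SE₂ = √(0.3150·0.6850/810) = 0.01632.
Independent samples: SE of the difference = √(SE₁² + SE₂²) = √(0.0003254416 + 0.0002663424) = 0.02433.
z* for 95% confidence is 1.960, so the margin of error is 1.960 × 0.02433 = 0.04769.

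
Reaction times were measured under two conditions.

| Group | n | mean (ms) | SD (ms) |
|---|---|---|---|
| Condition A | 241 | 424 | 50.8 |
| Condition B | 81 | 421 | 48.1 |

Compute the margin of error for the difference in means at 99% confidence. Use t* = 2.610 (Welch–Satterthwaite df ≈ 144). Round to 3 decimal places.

16.356

Per-group SEs: s₁/√n₁ = 50.8/√241 = 3.2723, s₂/√n₂ = 48.1/√81 = 5.3444.
Unpooled SE of the difference: √(10.70794729 + 28.56261136) = 6.2666.
Margin of error = t* · SE = 2.610 × 6.2666 = 16.3558.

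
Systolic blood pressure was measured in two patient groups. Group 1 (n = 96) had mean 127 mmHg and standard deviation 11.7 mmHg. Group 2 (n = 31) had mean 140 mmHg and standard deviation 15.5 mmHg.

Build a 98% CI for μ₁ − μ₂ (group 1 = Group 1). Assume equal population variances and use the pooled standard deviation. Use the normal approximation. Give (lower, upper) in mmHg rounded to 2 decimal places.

(-19.11, -6.89)

Pooled variance s_p² = [95·11.7² + 30·15.5²] / (96+31−2) = 161.6964, so s_p = 12.7160.
SE_diff = s_p·√(1/n₁ + 1/n₂) = 12.7160·√(1/96 + 1/31) = 2.6269.
z* = 2.326; margin = 2.326 × 2.6269 = 6.1102.
Difference = 127 − 140 = -13.0000.
-13.0000 ± 6.1102 → (-19.11, -6.89).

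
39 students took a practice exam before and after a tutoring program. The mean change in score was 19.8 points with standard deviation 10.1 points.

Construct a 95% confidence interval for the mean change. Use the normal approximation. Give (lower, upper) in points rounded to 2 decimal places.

(16.63, 22.97)

This is a matched-pairs design, so SE = s_d/√n = 10.1/√39 = 1.6173.
Margin = 1.960 × 1.6173 = 3.1699; the interval is 19.8 ± 3.1699 = (16.63, 22.97).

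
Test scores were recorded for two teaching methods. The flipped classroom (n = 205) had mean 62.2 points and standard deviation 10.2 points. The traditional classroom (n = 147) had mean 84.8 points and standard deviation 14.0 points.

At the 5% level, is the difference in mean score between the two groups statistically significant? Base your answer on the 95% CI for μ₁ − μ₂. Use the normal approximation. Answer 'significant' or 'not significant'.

Per-group SEs: s₁/√n₁ = 10.2/√205 = 0.7124, s₂/√n₂ = 14.0/√147 = 1.1547.
Unpooled SE of the difference: √(0.50751376 + 1.33333209) = 1.3568.
Margin of error = z* · SE = 1.960 × 1.3568 = 2.6593.
x̄₁ − x̄₂ = 62.2 − 84.8 = -22.6000.
CI: -22.6000 ± 2.6593 = (-25.2593, -19.9407).
The interval (-25.2593, -19.9407) does not contain 0, so the difference is significant.

significant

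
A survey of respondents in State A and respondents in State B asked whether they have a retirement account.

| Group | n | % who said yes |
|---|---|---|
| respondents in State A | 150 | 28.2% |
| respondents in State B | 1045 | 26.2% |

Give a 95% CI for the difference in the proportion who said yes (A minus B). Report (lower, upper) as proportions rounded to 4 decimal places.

SE₁ = √(p̂₁(1−p̂₁)/n₁) = √(0.2820·0.7180/150) = 0.03674; SE₂ = √(0.2620·0.7380/1045) = 0.01360.
Independent samples: SE of the difference = √(SE₁² + SE₂²) = √(0.0013498276 + 0.00018496) = 0.03918.
z* for 95% confidence is 1.960, so the margin of error is 1.960 × 0.03918 = 0.07679.
Point estimate p̂₁ − p̂₂ = 0.2820 − 0.2620 = 0.0200.
0.0200 ± 0.07679 → (-0.0568, 0.0968).

(-0.0568, 0.0968)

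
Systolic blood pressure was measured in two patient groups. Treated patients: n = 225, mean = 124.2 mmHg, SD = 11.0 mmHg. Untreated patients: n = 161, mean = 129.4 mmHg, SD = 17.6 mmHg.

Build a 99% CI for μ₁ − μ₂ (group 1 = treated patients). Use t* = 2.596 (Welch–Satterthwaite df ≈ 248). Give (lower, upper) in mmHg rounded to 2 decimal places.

SE₁ = s₁/√n₁ = 11.0/√225 = 0.7333; SE₂ = 17.6/√161 = 1.3871.
Independent samples, unequal variances: SE_diff = √(SE₁² + SE₂²) = √(0.53772889 + 1.92404641) = 1.5690.
t* = 2.596, so margin of error = 2.596 × 1.5690 = 4.0731.
Difference in means = 124.2 − 129.4 = -5.2000.
-5.2000 ± 4.0731 → (-9.27, -1.13).

(-9.27, -1.13)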